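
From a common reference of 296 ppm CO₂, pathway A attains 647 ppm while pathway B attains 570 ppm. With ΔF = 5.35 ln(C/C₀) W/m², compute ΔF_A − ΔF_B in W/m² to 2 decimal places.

ΔF_A = 5.35 ln(647/296) = 5.35 × 0.78199 = 4.1836 W/m².
ΔF_B = 5.35 ln(570/296) = 5.35 × 0.65528 = 3.5057 W/m².
Difference: 4.1836 − 3.5057 = 0.6779 W/m².

ΔF_A − ΔF_B = 0.68 W/m²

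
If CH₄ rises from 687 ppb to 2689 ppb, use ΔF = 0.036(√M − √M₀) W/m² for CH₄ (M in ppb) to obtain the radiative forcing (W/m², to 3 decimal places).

ΔF = 0.923 W/m²

CH₄: 0.036 × (√2689 − √687) = 0.036 × (51.8556 − 26.2107) = 0.036 × 25.6449 = 0.9232 W/m².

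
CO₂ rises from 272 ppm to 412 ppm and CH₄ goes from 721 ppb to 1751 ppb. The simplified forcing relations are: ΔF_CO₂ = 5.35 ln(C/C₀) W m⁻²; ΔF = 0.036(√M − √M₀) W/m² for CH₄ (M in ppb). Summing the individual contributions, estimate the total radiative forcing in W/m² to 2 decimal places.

ΔF = 2.76 W/m²

CO₂: 5.35 × ln(412/272) = 5.35 × ln(1.51471) = 5.35 × 0.41522 = 2.2214 W/m².
CH₄: 0.036 × (√1751 − √721) = 0.036 × (41.8450 − 26.8514) = 0.036 × 14.9936 = 0.5398 W/m².
Total ΔF = 2.2214 + 0.5398 = 2.7612 W/m².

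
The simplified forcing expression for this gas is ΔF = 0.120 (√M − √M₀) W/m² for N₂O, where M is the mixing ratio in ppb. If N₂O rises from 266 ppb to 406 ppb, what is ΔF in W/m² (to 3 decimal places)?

N₂O: 0.120 × (√406 − √266) = 0.120 × (20.1494 − 16.3095) = 0.120 × 3.8399 = 0.4608 W/m².

ΔF = 0.461 W/m²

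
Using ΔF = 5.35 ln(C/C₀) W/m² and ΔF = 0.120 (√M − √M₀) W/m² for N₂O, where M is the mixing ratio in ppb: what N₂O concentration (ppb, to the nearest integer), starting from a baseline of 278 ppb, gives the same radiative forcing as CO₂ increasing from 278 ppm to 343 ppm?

M ≈ 678 ppb

CO₂ forcing: 5.35 × ln(343/278) = 5.35 × 0.210109 = 1.12408 W/m².
Set 0.120(√M − √278) = 1.12408: √M = 1.12408/0.120 + √278 = 9.3673 + 16.6733 = 26.0406.
M = (26.0406)² = 678.11 ppb.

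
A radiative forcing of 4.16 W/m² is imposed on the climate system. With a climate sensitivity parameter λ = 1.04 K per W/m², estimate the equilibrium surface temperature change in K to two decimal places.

ΔT = λ ΔF = 1.04 × 4.16 = 4.3264 K.

ΔT = 4.33 K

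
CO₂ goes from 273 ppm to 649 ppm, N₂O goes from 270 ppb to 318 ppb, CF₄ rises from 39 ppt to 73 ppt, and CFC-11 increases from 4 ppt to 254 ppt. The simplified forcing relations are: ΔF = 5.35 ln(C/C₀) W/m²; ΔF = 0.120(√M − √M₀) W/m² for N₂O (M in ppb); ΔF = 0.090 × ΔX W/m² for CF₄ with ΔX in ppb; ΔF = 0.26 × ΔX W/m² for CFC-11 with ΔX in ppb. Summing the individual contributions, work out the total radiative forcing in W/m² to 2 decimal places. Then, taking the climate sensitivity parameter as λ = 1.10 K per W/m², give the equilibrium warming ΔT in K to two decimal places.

CO₂: 5.35 × ln(649/273) = 5.35 × ln(2.37729) = 5.35 × 0.86596 = 4.6329 W/m².
N₂O: 0.120 × (√318 − √270) = 0.120 × (17.8326 − 16.4317) = 0.120 × 1.4009 = 0.1681 W/m².
CF₄: Δ = 73 − 39 = 34 ppt = 0.034 ppb; ΔF = 0.090 × 0.034 = 0.0031 W/m².
CFC-11: Δ = 254 − 4 = 250 ppt = 0.250 ppb; ΔF = 0.26 × 0.250 = 0.0650 W/m².
Total ΔF = 4.6329 + 0.1681 + 0.0031 + 0.0650 = 4.8691 W/m².
ΔT = λ ΔF = 1.10 × 4.87 = 5.3570 K.

ΔF = 4.87 W/m²; ΔT = 5.36 K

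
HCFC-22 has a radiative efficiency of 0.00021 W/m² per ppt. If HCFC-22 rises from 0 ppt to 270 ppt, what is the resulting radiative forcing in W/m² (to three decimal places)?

ΔF = 0.057 W/m²

HCFC-22: ΔF = 0.00021 × (270 − 0) = 0.00021 × 270 = 0.0567 W/m².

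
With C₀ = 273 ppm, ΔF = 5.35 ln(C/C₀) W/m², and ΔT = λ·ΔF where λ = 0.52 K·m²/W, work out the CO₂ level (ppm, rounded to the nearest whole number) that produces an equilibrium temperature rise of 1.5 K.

C ≈ 468 ppm

Required forcing: ΔF = ΔT/λ = 1.5/0.52 = 2.8846 W/m².
Then ln(C/273) = ΔF/5.35 = 2.8846/5.35 = 0.53918.
So C = 273 × e^0.53918 = 273 × 1.71460 = 468.09 ppm.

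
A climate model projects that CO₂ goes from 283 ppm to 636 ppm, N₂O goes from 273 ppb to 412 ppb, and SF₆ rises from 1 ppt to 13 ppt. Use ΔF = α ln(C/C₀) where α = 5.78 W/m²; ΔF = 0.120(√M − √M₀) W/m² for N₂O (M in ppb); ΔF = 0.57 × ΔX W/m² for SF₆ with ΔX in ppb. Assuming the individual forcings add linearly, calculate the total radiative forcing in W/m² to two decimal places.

CO₂: 5.78 × ln(636/283) = 5.78 × ln(2.24735) = 5.78 × 0.80975 = 4.6804 W/m².
N₂O: 0.120 × (√412 − √273) = 0.120 × (20.2978 − 16.5227) = 0.120 × 3.7751 = 0.4530 W/m².
SF₆: Δ = 13 − 1 = 12 ppt = 0.012 ppb; ΔF = 0.57 × 0.012 = 0.0068 W/m².
Total ΔF = 4.6804 + 0.4530 + 0.0068 = 5.1402 W/m².

ΔF = 5.14 W/m²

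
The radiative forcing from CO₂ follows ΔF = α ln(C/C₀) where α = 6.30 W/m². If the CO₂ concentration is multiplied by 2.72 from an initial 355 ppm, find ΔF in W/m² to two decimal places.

ΔF = 6.30 × ln(2.72) = 6.30 × 1.00063 = 6.3040 W/m².

ΔF = 6.30 W/m²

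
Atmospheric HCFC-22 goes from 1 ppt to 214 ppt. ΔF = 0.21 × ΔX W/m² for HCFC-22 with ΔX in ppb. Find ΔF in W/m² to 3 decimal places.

ΔF = 0.045 W/m²

HCFC-22: Δ = 214 − 1 = 213 ppt = 0.213 ppb; ΔF = 0.21 × 0.213 = 0.0447 W/m².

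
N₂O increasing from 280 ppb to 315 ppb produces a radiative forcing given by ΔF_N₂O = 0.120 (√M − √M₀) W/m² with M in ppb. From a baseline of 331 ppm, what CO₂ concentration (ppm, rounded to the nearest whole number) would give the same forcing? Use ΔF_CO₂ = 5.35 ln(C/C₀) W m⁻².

C ≈ 339 ppm

N₂O forcing: 0.120 × (√315 − √280) = 0.120 × (17.7482 − 16.7332) = 0.120 × 1.0150 = 0.12180 W/m².
Set 5.35 ln(C/331) = 0.12180: ln(C/331) = 0.12180/5.35 = 0.02277, so C = 331 × e^0.02277 = 331 × 1.02303 = 338.62 ppm.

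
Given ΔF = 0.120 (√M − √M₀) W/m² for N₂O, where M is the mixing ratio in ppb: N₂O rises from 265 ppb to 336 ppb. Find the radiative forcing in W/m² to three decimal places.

ΔF = 0.246 W/m²

N₂O: 0.120 × (√336 − √265) = 0.120 × (18.3303 − 16.2788) = 0.120 × 2.0515 = 0.2462 W/m².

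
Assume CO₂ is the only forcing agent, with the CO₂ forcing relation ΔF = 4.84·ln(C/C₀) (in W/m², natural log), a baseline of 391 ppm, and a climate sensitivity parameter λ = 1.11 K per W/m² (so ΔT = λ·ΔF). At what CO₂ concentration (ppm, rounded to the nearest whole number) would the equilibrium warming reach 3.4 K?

Required forcing: ΔF = ΔT/λ = 3.4/1.11 = 3.0631 W/m².
Then ln(C/391) = ΔF/4.84 = 3.0631/4.84 = 0.63287.
So C = 391 × e^0.63287 = 391 × 1.88301 = 736.26 ppm.

C ≈ 736 ppm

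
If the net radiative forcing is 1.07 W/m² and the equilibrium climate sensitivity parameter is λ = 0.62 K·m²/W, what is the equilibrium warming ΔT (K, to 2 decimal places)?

ΔT = 0.66 K

ΔT = λ ΔF = 0.62 × 1.07 = 0.6634 K.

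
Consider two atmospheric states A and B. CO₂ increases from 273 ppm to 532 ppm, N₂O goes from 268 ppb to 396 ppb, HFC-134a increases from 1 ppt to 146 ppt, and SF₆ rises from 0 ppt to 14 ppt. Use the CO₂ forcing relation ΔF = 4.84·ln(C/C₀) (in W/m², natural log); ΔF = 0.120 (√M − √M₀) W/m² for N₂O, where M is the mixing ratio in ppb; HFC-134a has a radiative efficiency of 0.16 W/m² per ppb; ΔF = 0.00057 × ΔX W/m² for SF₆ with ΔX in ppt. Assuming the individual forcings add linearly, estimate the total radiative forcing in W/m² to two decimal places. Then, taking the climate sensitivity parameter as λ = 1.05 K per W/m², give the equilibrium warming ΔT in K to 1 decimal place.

ΔF = 3.68 W/m²; ΔT = 3.9 K

CO₂: 4.84 × ln(532/273) = 4.84 × ln(1.94872) = 4.84 × 0.66717 = 3.2291 W/m².
N₂O: 0.120 × (√396 − √268) = 0.120 × (19.8997 − 16.3707) = 0.120 × 3.5290 = 0.4235 W/m².
HFC-134a: Δ = 146 − 1 = 145 ppt = 0.145 ppb; ΔF = 0.16 × 0.145 = 0.0232 W/m².
SF₆: ΔF = 0.00057 × (14 − 0) = 0.00057 × 14 = 0.0080 W/m².
Total ΔF = 3.2291 + 0.4235 + 0.0232 + 0.0080 = 3.6838 W/m².
ΔT = λ ΔF = 1.05 × 3.68 = 3.8640 K.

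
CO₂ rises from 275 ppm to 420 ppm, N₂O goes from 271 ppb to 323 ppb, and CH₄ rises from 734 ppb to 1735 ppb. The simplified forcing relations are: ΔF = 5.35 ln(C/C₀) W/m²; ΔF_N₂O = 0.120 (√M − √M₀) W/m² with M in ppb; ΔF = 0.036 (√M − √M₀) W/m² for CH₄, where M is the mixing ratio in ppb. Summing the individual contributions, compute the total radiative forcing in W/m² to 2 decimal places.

CO₂: 5.35 × ln(420/275) = 5.35 × ln(1.52727) = 5.35 × 0.42348 = 2.2656 W/m².
N₂O: 0.120 × (√323 − √271) = 0.120 × (17.9722 − 16.4621) = 0.120 × 1.5101 = 0.1812 W/m².
CH₄: 0.036 × (√1735 − √734) = 0.036 × (41.6533 − 27.0924) = 0.036 × 14.5609 = 0.5242 W/m².
Total ΔF = 2.2656 + 0.1812 + 0.5242 = 2.9710 W/m².

ΔF = 2.97 W/m²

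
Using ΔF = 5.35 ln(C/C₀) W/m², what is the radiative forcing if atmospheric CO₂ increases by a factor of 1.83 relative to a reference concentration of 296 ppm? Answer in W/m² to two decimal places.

ΔF = 5.35 × ln(1.83) = 5.35 × 0.60432 = 3.2331 W/m².

ΔF = 3.23 W/m²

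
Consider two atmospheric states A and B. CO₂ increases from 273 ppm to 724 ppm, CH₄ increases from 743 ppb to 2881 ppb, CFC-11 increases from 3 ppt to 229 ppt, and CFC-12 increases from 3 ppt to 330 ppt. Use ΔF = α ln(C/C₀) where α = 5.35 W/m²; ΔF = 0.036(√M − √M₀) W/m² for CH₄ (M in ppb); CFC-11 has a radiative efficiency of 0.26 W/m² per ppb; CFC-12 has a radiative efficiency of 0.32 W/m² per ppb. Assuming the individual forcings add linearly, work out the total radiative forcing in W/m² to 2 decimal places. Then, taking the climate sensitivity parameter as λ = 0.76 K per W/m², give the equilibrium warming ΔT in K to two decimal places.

CO₂: 5.35 × ln(724/273) = 5.35 × ln(2.65201) = 5.35 × 0.97532 = 5.2180 W/m².
CH₄: 0.036 × (√2881 − √743) = 0.036 × (53.6749 − 27.2580) = 0.036 × 26.4169 = 0.9510 W/m².
CFC-11: Δ = 229 − 3 = 226 ppt = 0.226 ppb; ΔF = 0.26 × 0.226 = 0.0588 W/m².
CFC-12: Δ = 330 − 3 = 327 ppt = 0.327 ppb; ΔF = 0.32 × 0.327 = 0.1046 W/m².
Total ΔF = 5.2180 + 0.9510 + 0.0588 + 0.1046 = 6.3324 W/m².
ΔT = λ ΔF = 0.76 × 6.33 = 4.8108 K.

ΔF = 6.33 W/m²; ΔT = 4.81 K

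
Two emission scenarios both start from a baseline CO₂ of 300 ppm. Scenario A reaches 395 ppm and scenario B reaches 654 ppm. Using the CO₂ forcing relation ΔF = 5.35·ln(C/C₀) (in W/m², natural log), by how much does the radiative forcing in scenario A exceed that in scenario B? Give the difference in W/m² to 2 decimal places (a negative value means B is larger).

ΔF_A − ΔF_B = -2.70 W/m²

ΔF_A = 5.35 ln(395/300) = 5.35 × 0.27510 = 1.4718 W/m².
ΔF_B = 5.35 ln(654/300) = 5.35 × 0.77932 = 4.1694 W/m².
Difference: 1.4718 − 4.1694 = -2.6976 W/m².
(Equivalently, ΔF_A − ΔF_B = 5.35 ln(395/654) = 5.35 × -0.50422 = -2.6976 W/m².)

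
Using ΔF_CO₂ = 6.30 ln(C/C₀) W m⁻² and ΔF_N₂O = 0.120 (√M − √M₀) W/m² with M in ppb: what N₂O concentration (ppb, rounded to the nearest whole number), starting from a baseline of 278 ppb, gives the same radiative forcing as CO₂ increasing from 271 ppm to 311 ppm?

CO₂ forcing: 6.30 × ln(311/271) = 6.30 × 0.137674 = 0.86735 W/m².
Set 0.120(√M − √278) = 0.86735: √M = 0.86735/0.120 + √278 = 7.2279 + 16.6733 = 23.9012.
M = (23.9012)² = 571.27 ppb.

M ≈ 571 ppb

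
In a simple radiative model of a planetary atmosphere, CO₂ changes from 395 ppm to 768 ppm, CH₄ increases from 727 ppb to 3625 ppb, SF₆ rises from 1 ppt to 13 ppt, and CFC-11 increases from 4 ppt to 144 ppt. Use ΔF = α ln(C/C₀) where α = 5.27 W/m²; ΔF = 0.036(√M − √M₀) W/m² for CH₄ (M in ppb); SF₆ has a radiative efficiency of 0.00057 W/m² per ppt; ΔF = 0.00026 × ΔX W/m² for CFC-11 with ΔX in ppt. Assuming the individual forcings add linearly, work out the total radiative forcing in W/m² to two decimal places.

CO₂: 5.27 × ln(768/395) = 5.27 × ln(1.94430) = 5.27 × 0.66490 = 3.5040 W/m².
CH₄: 0.036 × (√3625 − √727) = 0.036 × (60.2080 − 26.9629) = 0.036 × 33.2451 = 1.1968 W/m².
SF₆: ΔF = 0.00057 × (13 − 1) = 0.00057 × 12 = 0.0068 W/m².
CFC-11: ΔF = 0.00026 × (144 − 4) = 0.00026 × 140 = 0.0364 W/m².
Total ΔF = 3.5040 + 1.1968 + 0.0068 + 0.0364 = 4.7440 W/m².

ΔF = 4.74 W/m²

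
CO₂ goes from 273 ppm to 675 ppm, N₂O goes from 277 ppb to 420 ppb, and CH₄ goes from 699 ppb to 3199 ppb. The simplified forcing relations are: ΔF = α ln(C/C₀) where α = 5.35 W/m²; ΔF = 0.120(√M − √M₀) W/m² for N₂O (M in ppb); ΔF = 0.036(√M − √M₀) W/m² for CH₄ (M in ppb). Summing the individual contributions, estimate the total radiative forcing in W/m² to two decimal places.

CO₂: 5.35 × ln(675/273) = 5.35 × ln(2.47253) = 5.35 × 0.90524 = 4.8430 W/m².
N₂O: 0.120 × (√420 − √277) = 0.120 × (20.4939 − 16.6433) = 0.120 × 3.8506 = 0.4621 W/m².
CH₄: 0.036 × (√3199 − √699) = 0.036 × (56.5597 − 26.4386) = 0.036 × 30.1211 = 1.0844 W/m².
Total ΔF = 4.8430 + 0.4621 + 1.0844 = 6.3895 W/m².

ΔF = 6.39 W/m²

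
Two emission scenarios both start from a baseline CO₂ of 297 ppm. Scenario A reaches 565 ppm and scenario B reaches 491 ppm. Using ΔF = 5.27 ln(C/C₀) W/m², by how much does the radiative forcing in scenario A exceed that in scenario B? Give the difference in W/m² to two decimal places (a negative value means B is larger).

ΔF_A = 5.27 ln(565/297) = 5.27 × 0.64309 = 3.3891 W/m².
ΔF_B = 5.27 ln(491/297) = 5.27 × 0.50271 = 2.6493 W/m².
Difference: 3.3891 − 2.6493 = 0.7398 W/m².
(Equivalently, ΔF_A − ΔF_B = 5.27 ln(565/491) = 5.27 × 0.14038 = 0.7398 W/m².)

ΔF_A − ΔF_B = 0.74 W/m²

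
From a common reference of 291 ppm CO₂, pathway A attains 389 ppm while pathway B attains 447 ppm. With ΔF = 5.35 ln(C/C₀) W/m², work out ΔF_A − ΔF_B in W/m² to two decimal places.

ΔF_A − ΔF_B = -0.74 W/m²

ΔF_A = 5.35 ln(389/291) = 5.35 × 0.29026 = 1.5529 W/m².
ΔF_B = 5.35 ln(447/291) = 5.35 × 0.42924 = 2.2964 W/m².
Difference: 1.5529 − 2.2964 = -0.7435 W/m².
(Equivalently, ΔF_A − ΔF_B = 5.35 ln(389/447) = 5.35 × -0.13898 = -0.7435 W/m².)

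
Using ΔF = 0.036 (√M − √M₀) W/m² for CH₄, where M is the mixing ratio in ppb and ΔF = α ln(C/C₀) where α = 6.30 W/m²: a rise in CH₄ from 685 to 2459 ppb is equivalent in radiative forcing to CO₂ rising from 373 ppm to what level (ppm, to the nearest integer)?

CH₄ forcing: 0.036 × (√2459 − √685) = 0.036 × (49.5883 − 26.1725) = 0.036 × 23.4158 = 0.84297 W/m².
Set 6.30 ln(C/373) = 0.84297: ln(C/373) = 0.84297/6.30 = 0.13380, so C = 373 × e^0.13380 = 373 × 1.14316 = 426.40 ppm.

C ≈ 426 ppm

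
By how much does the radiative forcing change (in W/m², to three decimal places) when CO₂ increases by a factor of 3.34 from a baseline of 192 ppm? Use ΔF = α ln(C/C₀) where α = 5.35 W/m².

ΔF = 5.35 × ln(3.34) = 5.35 × 1.20597 = 6.4519 W/m².

ΔF = 6.452 W/m²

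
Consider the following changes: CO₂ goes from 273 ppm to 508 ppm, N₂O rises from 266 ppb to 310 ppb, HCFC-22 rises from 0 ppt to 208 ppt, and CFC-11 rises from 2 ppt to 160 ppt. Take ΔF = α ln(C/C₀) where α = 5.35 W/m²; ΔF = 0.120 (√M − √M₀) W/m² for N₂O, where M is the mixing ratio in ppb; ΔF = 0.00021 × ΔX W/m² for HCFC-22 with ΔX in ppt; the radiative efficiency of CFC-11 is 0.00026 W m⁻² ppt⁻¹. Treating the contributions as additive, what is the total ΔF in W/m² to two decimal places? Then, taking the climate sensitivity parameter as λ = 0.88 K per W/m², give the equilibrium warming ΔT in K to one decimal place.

CO₂: 5.35 × ln(508/273) = 5.35 × ln(1.86081) = 5.35 × 0.62101 = 3.3224 W/m².
N₂O: 0.120 × (√310 − √266) = 0.120 × (17.6068 − 16.3095) = 0.120 × 1.2973 = 0.1557 W/m².
HCFC-22: ΔF = 0.00021 × (208 − 0) = 0.00021 × 208 = 0.0437 W/m².
CFC-11: ΔF = 0.00026 × (160 − 2) = 0.00026 × 158 = 0.0411 W/m².
Total ΔF = 3.3224 + 0.1557 + 0.0437 + 0.0411 = 3.5629 W/m².
ΔT = λ ΔF = 0.88 × 3.56 = 3.1328 K.

ΔF = 3.56 W/m²; ΔT = 3.1 K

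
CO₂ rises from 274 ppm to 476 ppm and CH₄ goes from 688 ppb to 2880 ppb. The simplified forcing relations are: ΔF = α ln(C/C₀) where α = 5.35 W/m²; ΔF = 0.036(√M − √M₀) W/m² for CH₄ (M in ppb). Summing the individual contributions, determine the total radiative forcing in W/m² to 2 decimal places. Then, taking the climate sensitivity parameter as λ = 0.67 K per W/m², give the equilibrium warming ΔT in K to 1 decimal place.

CO₂: 5.35 × ln(476/274) = 5.35 × ln(1.73723) = 5.35 × 0.55229 = 2.9548 W/m².
CH₄: 0.036 × (√2880 − √688) = 0.036 × (53.6656 − 26.2298) = 0.036 × 27.4358 = 0.9877 W/m².
Total ΔF = 2.9548 + 0.9877 = 3.9425 W/m².
ΔT = λ ΔF = 0.67 × 3.94 = 2.6398 K.

ΔF = 3.94 W/m²; ΔT = 2.6 K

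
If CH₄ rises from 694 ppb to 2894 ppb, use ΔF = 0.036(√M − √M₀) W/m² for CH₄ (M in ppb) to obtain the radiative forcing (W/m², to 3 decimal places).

ΔF = 0.988 W/m²

CH₄: 0.036 × (√2894 − √694) = 0.036 × (53.7959 − 26.3439) = 0.036 × 27.4520 = 0.9883 W/m².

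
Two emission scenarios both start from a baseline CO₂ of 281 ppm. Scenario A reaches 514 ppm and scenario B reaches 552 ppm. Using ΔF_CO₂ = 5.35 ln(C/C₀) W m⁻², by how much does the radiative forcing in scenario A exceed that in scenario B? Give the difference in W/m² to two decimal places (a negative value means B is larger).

ΔF_A = 5.35 ln(514/281) = 5.35 × 0.60387 = 3.2307 W/m².
ΔF_B = 5.35 ln(552/281) = 5.35 × 0.67519 = 3.6123 W/m².
Difference: 3.2307 − 3.6123 = -0.3816 W/m².
(Equivalently, ΔF_A − ΔF_B = 5.35 ln(514/552) = 5.35 × -0.07132 = -0.3816 W/m².)

ΔF_A − ΔF_B = -0.38 W/m²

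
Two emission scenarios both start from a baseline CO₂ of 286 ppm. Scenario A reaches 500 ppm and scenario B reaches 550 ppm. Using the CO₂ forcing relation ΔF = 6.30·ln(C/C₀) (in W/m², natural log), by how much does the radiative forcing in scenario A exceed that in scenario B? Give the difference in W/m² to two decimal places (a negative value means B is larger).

ΔF_A − ΔF_B = -0.60 W/m²

ΔF_A = 6.30 ln(500/286) = 6.30 × 0.55862 = 3.5193 W/m².
ΔF_B = 6.30 ln(550/286) = 6.30 × 0.65393 = 4.1198 W/m².
Difference: 3.5193 − 4.1198 = -0.6005 W/m².
(Equivalently, ΔF_A − ΔF_B = 6.30 ln(500/550) = 6.30 × -0.09531 = -0.6005 W/m².)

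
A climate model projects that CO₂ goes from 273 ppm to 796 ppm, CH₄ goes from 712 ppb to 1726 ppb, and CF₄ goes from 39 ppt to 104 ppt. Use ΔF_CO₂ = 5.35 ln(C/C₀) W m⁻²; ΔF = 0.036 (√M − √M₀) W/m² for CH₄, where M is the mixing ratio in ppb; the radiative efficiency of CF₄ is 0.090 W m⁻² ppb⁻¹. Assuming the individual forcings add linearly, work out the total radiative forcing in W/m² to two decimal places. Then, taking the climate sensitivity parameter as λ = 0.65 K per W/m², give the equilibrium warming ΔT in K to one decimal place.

CO₂: 5.35 × ln(796/273) = 5.35 × ln(2.91575) = 5.35 × 1.07013 = 5.7252 W/m².
CH₄: 0.036 × (√1726 − √712) = 0.036 × (41.5452 − 26.6833) = 0.036 × 14.8619 = 0.5350 W/m².
CF₄: Δ = 104 − 39 = 65 ppt = 0.065 ppb; ΔF = 0.090 × 0.065 = 0.0059 W/m².
Total ΔF = 5.7252 + 0.5350 + 0.0059 = 6.2661 W/m².
ΔT = λ ΔF = 0.65 × 6.27 = 4.0755 K.

ΔF = 6.27 W/m²; ΔT = 4.1 K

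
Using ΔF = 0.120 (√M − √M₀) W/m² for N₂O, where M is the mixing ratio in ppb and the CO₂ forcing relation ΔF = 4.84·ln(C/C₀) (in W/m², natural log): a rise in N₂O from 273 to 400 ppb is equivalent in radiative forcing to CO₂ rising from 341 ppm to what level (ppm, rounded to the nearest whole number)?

C ≈ 372 ppm

N₂O forcing: 0.120 × (√400 − √273) = 0.120 × (20.0000 − 16.5227) = 0.120 × 3.4773 = 0.41728 W/m².
Set 4.84 ln(C/341) = 0.41728: ln(C/341) = 0.41728/4.84 = 0.08621, so C = 341 × e^0.08621 = 341 × 1.09004 = 371.70 ppm.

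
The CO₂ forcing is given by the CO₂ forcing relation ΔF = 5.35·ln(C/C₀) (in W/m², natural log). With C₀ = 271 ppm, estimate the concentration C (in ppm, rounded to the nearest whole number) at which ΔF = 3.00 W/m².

Set 5.35 ln(C/271) = 3.00, so ln(C/271) = 3.00/5.35 = 0.56075.
Then C/271 = e^0.56075 = 1.75199, giving C = 271 × 1.75199 = 474.79 ppm.

C ≈ 475 ppm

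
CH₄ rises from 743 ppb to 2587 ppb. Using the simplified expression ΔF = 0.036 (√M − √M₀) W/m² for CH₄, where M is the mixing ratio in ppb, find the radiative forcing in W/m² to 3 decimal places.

ΔF = 0.850 W/m²

CH₄: 0.036 × (√2587 − √743) = 0.036 × (50.8626 − 27.2580) = 0.036 × 23.6046 = 0.8498 W/m².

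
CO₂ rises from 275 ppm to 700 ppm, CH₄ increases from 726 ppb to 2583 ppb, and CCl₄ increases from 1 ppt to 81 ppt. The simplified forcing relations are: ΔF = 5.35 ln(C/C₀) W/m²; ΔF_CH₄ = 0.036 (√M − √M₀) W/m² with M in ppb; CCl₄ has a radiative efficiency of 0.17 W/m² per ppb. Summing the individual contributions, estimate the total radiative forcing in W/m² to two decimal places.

CO₂: 5.35 × ln(700/275) = 5.35 × ln(2.54545) = 5.35 × 0.93431 = 4.9986 W/m².
CH₄: 0.036 × (√2583 − √726) = 0.036 × (50.8232 − 26.9444) = 0.036 × 23.8788 = 0.8596 W/m².
CCl₄: Δ = 81 − 1 = 80 ppt = 0.080 ppb; ΔF = 0.17 × 0.080 = 0.0136 W/m².
Total ΔF = 4.9986 + 0.8596 + 0.0136 = 5.8718 W/m².

ΔF = 5.87 W/m²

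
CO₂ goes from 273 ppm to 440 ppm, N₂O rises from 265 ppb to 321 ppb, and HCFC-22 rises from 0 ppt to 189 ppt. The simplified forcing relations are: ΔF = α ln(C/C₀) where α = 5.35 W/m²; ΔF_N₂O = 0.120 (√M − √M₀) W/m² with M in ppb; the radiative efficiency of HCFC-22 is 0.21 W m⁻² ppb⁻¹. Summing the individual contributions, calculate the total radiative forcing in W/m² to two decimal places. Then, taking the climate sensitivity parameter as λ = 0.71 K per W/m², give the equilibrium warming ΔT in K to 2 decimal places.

CO₂: 5.35 × ln(440/273) = 5.35 × ln(1.61172) = 5.35 × 0.47730 = 2.5536 W/m².
N₂O: 0.120 × (√321 − √265) = 0.120 × (17.9165 − 16.2788) = 0.120 × 1.6377 = 0.1965 W/m².
HCFC-22: Δ = 189 − 0 = 189 ppt = 0.189 ppb; ΔF = 0.21 × 0.189 = 0.0397 W/m².
Total ΔF = 2.5536 + 0.1965 + 0.0397 = 2.7898 W/m².
ΔT = λ ΔF = 0.71 × 2.79 = 1.9809 K.

ΔF = 2.79 W/m²; ΔT = 1.98 K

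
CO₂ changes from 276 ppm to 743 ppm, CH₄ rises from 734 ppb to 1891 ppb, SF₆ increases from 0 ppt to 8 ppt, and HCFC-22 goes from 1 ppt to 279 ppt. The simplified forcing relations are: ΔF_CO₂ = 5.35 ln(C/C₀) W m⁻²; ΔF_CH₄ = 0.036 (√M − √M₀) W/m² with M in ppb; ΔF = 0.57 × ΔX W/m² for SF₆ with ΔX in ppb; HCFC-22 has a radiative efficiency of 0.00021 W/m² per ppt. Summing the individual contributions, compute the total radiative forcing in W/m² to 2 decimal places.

CO₂: 5.35 × ln(743/276) = 5.35 × ln(2.69203) = 5.35 × 0.99030 = 5.2981 W/m².
CH₄: 0.036 × (√1891 − √734) = 0.036 × (43.4856 − 27.0924) = 0.036 × 16.3932 = 0.5902 W/m².
SF₆: Δ = 8 − 0 = 8 ppt = 0.008 ppb; ΔF = 0.57 × 0.008 = 0.0046 W/m².
HCFC-22: ΔF = 0.00021 × (279 − 1) = 0.00021 × 278 = 0.0584 W/m².
Total ΔF = 5.2981 + 0.5902 + 0.0046 + 0.0584 = 5.9513 W/m².

ΔF = 5.95 W/m²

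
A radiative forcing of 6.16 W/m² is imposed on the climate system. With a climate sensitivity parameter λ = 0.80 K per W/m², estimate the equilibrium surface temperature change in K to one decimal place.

ΔT = λ ΔF = 0.80 × 6.16 = 4.9280 K.

ΔT = 4.9 K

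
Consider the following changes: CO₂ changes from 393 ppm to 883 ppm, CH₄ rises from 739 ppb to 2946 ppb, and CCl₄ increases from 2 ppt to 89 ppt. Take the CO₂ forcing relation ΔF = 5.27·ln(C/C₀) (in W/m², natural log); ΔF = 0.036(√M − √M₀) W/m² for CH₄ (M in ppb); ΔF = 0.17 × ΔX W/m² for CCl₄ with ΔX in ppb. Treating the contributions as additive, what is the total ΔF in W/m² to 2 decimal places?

ΔF = 5.26 W/m²

CO₂: 5.27 × ln(883/393) = 5.27 × ln(2.24682) = 5.27 × 0.80952 = 4.2662 W/m².
CH₄: 0.036 × (√2946 − √739) = 0.036 × (54.2771 − 27.1846) = 0.036 × 27.0925 = 0.9753 W/m².
CCl₄: Δ = 89 − 2 = 87 ppt = 0.087 ppb; ΔF = 0.17 × 0.087 = 0.0148 W/m².
Total ΔF = 4.2662 + 0.9753 + 0.0148 = 5.2563 W/m².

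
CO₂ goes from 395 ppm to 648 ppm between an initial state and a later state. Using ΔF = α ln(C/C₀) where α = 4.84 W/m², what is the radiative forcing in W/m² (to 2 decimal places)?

CO₂: 4.84 × ln(648/395) = 4.84 × ln(1.64051) = 4.84 × 0.49501 = 2.3958 W/m².

ΔF = 2.40 W/m²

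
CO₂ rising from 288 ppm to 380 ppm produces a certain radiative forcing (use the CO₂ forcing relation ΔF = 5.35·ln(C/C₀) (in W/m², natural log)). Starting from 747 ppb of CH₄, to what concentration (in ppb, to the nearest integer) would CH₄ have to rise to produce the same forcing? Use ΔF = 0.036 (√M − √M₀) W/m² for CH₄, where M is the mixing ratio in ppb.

CO₂ forcing: 5.35 × ln(380/288) = 5.35 × 0.277211 = 1.48308 W/m².
Set 0.036(√M − √747) = 1.48308: √M = 1.48308/0.036 + √747 = 41.1967 + 27.3313 = 68.5280.
M = (68.5280)² = 4696.09 ppb.

M ≈ 4696 ppb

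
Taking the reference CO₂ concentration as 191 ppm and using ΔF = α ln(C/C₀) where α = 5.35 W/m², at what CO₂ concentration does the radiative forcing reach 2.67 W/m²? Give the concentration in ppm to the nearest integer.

C ≈ 315 ppm

Set 5.35 ln(C/191) = 2.67, so ln(C/191) = 2.67/5.35 = 0.49907.
Then C/191 = e^0.49907 = 1.64719, giving C = 191 × 1.64719 = 314.61 ppm.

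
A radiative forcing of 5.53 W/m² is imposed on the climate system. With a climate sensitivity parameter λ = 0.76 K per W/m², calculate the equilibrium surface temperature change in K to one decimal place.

ΔT = λ ΔF = 0.76 × 5.53 = 4.2028 K.

ΔT = 4.2 K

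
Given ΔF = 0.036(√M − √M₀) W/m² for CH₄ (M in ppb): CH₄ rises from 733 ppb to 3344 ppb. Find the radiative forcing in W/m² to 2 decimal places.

CH₄: 0.036 × (√3344 − √733) = 0.036 × (57.8273 − 27.0740) = 0.036 × 30.7533 = 1.1071 W/m².

ΔF = 1.11 W/m²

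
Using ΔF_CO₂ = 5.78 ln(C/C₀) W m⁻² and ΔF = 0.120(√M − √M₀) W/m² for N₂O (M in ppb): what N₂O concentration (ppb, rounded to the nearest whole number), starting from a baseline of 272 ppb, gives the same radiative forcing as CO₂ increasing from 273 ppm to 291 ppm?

M ≈ 383 ppb

CO₂ forcing: 5.78 × ln(291/273) = 5.78 × 0.063851 = 0.36906 W/m².
Set 0.120(√M − √272) = 0.36906: √M = 0.36906/0.120 + √272 = 3.0755 + 16.4924 = 19.5679.
M = (19.5679)² = 382.90 ppb.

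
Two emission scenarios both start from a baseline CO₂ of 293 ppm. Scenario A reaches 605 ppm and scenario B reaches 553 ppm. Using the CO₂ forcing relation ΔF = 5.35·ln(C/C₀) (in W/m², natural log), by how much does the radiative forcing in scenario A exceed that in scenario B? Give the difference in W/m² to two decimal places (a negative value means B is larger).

ΔF_A − ΔF_B = 0.48 W/m²

ΔF_A = 5.35 ln(605/293) = 5.35 × 0.72506 = 3.8791 W/m².
ΔF_B = 5.35 ln(553/293) = 5.35 × 0.63519 = 3.3983 W/m².
Difference: 3.8791 − 3.3983 = 0.4808 W/m².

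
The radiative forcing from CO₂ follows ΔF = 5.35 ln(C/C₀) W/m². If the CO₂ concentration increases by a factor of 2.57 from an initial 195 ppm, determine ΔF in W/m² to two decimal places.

ΔF = 5.05 W/m²

ΔF = 5.35 × ln(2.57) = 5.35 × 0.94391 = 5.0499 W/m².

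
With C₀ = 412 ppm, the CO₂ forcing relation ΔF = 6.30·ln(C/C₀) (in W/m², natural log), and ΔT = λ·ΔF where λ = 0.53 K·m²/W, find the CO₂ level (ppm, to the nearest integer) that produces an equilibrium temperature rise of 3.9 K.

C ≈ 1325 ppm

Required forcing: ΔF = ΔT/λ = 3.9/0.53 = 7.3585 W/m².
Then ln(C/412) = ΔF/6.30 = 7.3585/6.30 = 1.16802.
So C = 412 × e^1.16802 = 412 × 3.21562 = 1324.84 ppm.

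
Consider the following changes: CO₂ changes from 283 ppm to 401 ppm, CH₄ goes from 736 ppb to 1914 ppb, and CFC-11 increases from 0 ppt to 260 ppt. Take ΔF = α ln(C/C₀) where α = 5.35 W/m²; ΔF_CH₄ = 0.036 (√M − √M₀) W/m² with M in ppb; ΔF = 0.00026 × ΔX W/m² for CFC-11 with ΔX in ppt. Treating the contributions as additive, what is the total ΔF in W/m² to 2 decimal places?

CO₂: 5.35 × ln(401/283) = 5.35 × ln(1.41696) = 5.35 × 0.34851 = 1.8645 W/m².
CH₄: 0.036 × (√1914 − √736) = 0.036 × (43.7493 − 27.1293) = 0.036 × 16.6200 = 0.5983 W/m².
CFC-11: ΔF = 0.00026 × (260 − 0) = 0.00026 × 260 = 0.0676 W/m².
Total ΔF = 1.8645 + 0.5983 + 0.0676 = 2.5304 W/m².

ΔF = 2.53 W/m²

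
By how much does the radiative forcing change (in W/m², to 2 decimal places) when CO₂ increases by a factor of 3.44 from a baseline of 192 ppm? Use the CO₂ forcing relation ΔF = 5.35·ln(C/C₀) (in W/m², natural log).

Because the forcing depends only on the ratio C/C₀, the initial concentration does not enter.
ΔF = 5.35 × ln(3.44) = 5.35 × 1.23547 = 6.6098 W/m².

ΔF = 6.61 W/m²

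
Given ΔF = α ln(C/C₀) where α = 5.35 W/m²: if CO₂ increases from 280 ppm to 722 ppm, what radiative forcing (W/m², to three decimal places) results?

ΔF = 5.068 W/m²

CO₂: 5.35 × ln(722/280) = 5.35 × ln(2.57857) = 5.35 × 0.94723 = 5.0677 W/m².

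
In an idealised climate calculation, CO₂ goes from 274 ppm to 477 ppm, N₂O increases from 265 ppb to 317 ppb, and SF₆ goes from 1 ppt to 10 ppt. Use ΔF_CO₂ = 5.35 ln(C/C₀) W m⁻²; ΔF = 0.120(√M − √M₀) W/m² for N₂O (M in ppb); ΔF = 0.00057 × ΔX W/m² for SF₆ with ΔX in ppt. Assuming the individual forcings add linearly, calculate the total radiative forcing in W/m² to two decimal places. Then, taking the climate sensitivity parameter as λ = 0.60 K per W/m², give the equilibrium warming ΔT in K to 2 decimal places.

CO₂: 5.35 × ln(477/274) = 5.35 × ln(1.74088) = 5.35 × 0.55439 = 2.9660 W/m².
N₂O: 0.120 × (√317 − √265) = 0.120 × (17.8045 − 16.2788) = 0.120 × 1.5257 = 0.1831 W/m².
SF₆: ΔF = 0.00057 × (10 − 1) = 0.00057 × 9 = 0.0051 W/m².
Total ΔF = 2.9660 + 0.1831 + 0.0051 = 3.1542 W/m².
ΔT = λ ΔF = 0.60 × 3.15 = 1.8900 K.

ΔF = 3.15 W/m²; ΔT = 1.89 K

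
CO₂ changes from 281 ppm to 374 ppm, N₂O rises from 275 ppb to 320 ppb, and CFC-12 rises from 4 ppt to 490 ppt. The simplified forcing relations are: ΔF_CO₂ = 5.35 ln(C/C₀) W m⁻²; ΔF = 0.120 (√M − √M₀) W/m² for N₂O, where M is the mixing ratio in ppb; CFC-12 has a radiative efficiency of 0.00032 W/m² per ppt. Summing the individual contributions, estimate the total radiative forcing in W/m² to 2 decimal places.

CO₂: 5.35 × ln(374/281) = 5.35 × ln(1.33096) = 5.35 × 0.28590 = 1.5296 W/m².
N₂O: 0.120 × (√320 − √275) = 0.120 × (17.8885 − 16.5831) = 0.120 × 1.3054 = 0.1566 W/m².
CFC-12: ΔF = 0.00032 × (490 − 4) = 0.00032 × 486 = 0.1555 W/m².
Total ΔF = 1.5296 + 0.1566 + 0.1555 = 1.8417 W/m².

ΔF = 1.84 W/m²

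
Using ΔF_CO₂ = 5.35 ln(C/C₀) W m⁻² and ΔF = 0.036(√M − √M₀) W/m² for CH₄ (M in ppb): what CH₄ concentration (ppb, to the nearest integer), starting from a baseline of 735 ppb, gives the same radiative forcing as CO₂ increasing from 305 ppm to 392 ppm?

M ≈ 4148 ppb

CO₂ forcing: 5.35 × ln(392/305) = 5.35 × 0.250950 = 1.34258 W/m².
Set 0.036(√M − √735) = 1.34258: √M = 1.34258/0.036 + √735 = 37.2939 + 27.1109 = 64.4048.
M = (64.4048)² = 4147.98 ppb.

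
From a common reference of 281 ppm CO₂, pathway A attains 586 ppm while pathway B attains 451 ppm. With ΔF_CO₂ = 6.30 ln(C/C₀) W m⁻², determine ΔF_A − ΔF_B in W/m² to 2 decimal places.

ΔF_A − ΔF_B = 1.65 W/m²

ΔF_A = 6.30 ln(586/281) = 6.30 × 0.73497 = 4.6303 W/m².
ΔF_B = 6.30 ln(451/281) = 6.30 × 0.47311 = 2.9806 W/m².
Difference: 4.6303 − 2.9806 = 1.6497 W/m².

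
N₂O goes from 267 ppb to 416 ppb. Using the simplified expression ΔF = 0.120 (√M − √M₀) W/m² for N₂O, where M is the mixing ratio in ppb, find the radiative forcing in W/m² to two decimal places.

N₂O: 0.120 × (√416 − √267) = 0.120 × (20.3961 − 16.3401) = 0.120 × 4.0560 = 0.4867 W/m².

ΔF = 0.49 W/m²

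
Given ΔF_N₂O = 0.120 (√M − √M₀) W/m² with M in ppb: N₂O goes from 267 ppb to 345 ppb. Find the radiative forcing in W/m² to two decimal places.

ΔF = 0.27 W/m²

N₂O: 0.120 × (√345 − √267) = 0.120 × (18.5742 − 16.3401) = 0.120 × 2.2341 = 0.2681 W/m².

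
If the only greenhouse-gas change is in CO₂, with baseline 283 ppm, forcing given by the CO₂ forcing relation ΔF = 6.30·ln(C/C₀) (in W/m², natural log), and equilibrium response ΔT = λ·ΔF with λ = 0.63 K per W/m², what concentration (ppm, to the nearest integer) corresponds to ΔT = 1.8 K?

Required forcing: ΔF = ΔT/λ = 1.8/0.63 = 2.8571 W/m².
Then ln(C/283) = ΔF/6.30 = 2.8571/6.30 = 0.45351.
So C = 283 × e^0.45351 = 283 × 1.57383 = 445.39 ppm.

C ≈ 445 ppm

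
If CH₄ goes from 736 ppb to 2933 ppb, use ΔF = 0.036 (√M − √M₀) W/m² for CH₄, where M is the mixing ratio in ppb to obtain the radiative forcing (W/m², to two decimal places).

ΔF = 0.97 W/m²

CH₄: 0.036 × (√2933 − √736) = 0.036 × (54.1572 − 27.1293) = 0.036 × 27.0279 = 0.9730 W/m².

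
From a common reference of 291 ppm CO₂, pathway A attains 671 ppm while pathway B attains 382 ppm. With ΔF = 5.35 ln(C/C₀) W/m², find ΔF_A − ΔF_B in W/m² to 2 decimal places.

ΔF_A = 5.35 ln(671/291) = 5.35 × 0.83545 = 4.4697 W/m².
ΔF_B = 5.35 ln(382/291) = 5.35 × 0.27210 = 1.4557 W/m².
Difference: 4.4697 − 1.4557 = 3.0140 W/m².

ΔF_A − ΔF_B = 3.01 W/m²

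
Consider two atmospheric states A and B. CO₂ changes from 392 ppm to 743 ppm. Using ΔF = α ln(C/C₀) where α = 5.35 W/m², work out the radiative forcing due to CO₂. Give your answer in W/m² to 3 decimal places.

ΔF = 3.421 W/m²

CO₂ absorption bands are partially saturated, so forcing scales with the logarithm of the concentration ratio.
CO₂: 5.35 × ln(743/392) = 5.35 × ln(1.89541) = 5.35 × 0.63944 = 3.4210 W/m².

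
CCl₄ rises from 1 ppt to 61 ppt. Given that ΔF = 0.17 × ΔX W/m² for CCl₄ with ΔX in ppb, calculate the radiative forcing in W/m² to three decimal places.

ΔF = 0.010 W/m²

CCl₄: Δ = 61 − 1 = 60 ppt = 0.060 ppb; ΔF = 0.17 × 0.060 = 0.0102 W/m².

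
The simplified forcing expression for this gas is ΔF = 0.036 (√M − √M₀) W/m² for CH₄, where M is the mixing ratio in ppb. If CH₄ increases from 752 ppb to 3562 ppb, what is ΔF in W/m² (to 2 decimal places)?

CH₄: 0.036 × (√3562 − √752) = 0.036 × (59.6825 − 27.4226) = 0.036 × 32.2599 = 1.1614 W/m².

ΔF = 1.16 W/m²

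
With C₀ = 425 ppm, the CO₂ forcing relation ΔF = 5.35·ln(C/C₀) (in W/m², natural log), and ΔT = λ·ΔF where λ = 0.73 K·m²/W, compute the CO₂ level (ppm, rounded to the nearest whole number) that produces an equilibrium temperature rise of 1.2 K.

Required forcing: ΔF = ΔT/λ = 1.2/0.73 = 1.6438 W/m².
Then ln(C/425) = ΔF/5.35 = 1.6438/5.35 = 0.30725.
So C = 425 × e^0.30725 = 425 × 1.35968 = 577.86 ppm.

C ≈ 578 ppm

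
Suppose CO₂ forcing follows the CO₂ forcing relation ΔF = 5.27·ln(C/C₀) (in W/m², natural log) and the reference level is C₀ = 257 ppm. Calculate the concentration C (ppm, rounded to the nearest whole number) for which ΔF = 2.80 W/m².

C ≈ 437 ppm

Set 5.27 ln(C/257) = 2.80, so ln(C/257) = 2.80/5.27 = 0.53131.
Then C/257 = e^0.53131 = 1.70116, giving C = 257 × 1.70116 = 437.20 ppm.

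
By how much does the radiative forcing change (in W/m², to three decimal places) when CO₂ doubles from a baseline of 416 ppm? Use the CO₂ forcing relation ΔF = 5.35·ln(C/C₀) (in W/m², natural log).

ΔF = 5.35 × ln(2) = 5.35 × 0.69315 = 3.7084 W/m².

ΔF = 3.708 W/m²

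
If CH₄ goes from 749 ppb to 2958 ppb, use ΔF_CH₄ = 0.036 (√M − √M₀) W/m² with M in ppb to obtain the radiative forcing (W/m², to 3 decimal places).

CH₄: 0.036 × (√2958 − √749) = 0.036 × (54.3875 − 27.3679) = 0.036 × 27.0196 = 0.9727 W/m².

ΔF = 0.973 W/m²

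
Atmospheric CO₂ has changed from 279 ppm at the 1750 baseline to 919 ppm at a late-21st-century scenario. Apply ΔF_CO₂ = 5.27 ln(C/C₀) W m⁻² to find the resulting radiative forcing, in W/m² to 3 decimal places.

ΔF = 6.282 W/m²

CO₂: 5.27 × ln(919/279) = 5.27 × ln(3.29391) = 5.27 × 1.19208 = 6.2823 W/m².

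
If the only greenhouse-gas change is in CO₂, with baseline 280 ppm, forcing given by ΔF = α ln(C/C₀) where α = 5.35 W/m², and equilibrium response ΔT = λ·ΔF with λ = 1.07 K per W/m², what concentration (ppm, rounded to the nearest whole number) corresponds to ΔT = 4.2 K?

C ≈ 583 ppm

Required forcing: ΔF = ΔT/λ = 4.2/1.07 = 3.9252 W/m².
Then ln(C/280) = ΔF/5.35 = 3.9252/5.35 = 0.73368.
So C = 280 × e^0.73368 = 280 × 2.08273 = 583.16 ppm.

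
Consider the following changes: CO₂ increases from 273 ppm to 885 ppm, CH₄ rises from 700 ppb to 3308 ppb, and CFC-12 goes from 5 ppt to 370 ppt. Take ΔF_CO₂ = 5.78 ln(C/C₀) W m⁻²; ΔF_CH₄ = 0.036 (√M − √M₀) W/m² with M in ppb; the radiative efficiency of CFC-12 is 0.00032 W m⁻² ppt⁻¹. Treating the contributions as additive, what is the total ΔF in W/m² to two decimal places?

CO₂: 5.78 × ln(885/273) = 5.78 × ln(3.24176) = 5.78 × 1.17612 = 6.7980 W/m².
CH₄: 0.036 × (√3308 − √700) = 0.036 × (57.5152 − 26.4575) = 0.036 × 31.0577 = 1.1181 W/m².
CFC-12: ΔF = 0.00032 × (370 − 5) = 0.00032 × 365 = 0.1168 W/m².
Total ΔF = 6.7980 + 1.1181 + 0.1168 = 8.0329 W/m².

ΔF = 8.03 W/m²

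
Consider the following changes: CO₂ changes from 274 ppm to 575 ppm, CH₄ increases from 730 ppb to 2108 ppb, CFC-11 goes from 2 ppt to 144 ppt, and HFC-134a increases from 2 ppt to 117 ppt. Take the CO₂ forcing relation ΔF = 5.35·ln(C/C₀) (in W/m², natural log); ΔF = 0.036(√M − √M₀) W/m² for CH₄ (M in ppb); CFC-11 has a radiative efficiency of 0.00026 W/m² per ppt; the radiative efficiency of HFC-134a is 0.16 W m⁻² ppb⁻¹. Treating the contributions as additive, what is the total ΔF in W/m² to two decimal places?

ΔF = 4.70 W/m²

CO₂: 5.35 × ln(575/274) = 5.35 × ln(2.09854) = 5.35 × 0.74124 = 3.9656 W/m².
CH₄: 0.036 × (√2108 − √730) = 0.036 × (45.9130 − 27.0185) = 0.036 × 18.8945 = 0.6802 W/m².
CFC-11: ΔF = 0.00026 × (144 − 2) = 0.00026 × 142 = 0.0369 W/m².
HFC-134a: Δ = 117 − 2 = 115 ppt = 0.115 ppb; ΔF = 0.16 × 0.115 = 0.0184 W/m².
Total ΔF = 3.9656 + 0.6802 + 0.0369 + 0.0184 = 4.7011 W/m².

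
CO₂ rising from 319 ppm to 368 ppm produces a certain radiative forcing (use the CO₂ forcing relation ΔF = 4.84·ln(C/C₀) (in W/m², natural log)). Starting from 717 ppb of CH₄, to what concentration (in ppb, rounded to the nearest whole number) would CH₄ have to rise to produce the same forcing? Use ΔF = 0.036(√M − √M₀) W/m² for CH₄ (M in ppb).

M ≈ 2115 ppb

CO₂ forcing: 4.84 × ln(368/319) = 4.84 × 0.142892 = 0.69160 W/m².
Set 0.036(√M − √717) = 0.69160: √M = 0.69160/0.036 + √717 = 19.2111 + 26.7769 = 45.9880.
M = (45.9880)² = 2114.90 ppb.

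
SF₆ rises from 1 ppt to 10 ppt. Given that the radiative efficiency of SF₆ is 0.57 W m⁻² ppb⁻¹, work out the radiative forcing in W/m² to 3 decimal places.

ΔF = 0.005 W/m²

SF₆: Δ = 10 − 1 = 9 ppt = 0.009 ppb; ΔF = 0.57 × 0.009 = 0.0051 W/m².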